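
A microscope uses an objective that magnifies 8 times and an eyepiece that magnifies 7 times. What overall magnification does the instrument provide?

56

The overall magnification of a compound microscope is the product of the objective and eyepiece magnifications:
M = M_obj x M_eye = 8 x 7 = 56.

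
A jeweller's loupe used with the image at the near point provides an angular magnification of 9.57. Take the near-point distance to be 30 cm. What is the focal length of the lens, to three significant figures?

For the image at the near point, M = 1 + D/f.
f = D/(M - 1) = 30/(9.57 - 1) = 3.501 cm.

3.50 cm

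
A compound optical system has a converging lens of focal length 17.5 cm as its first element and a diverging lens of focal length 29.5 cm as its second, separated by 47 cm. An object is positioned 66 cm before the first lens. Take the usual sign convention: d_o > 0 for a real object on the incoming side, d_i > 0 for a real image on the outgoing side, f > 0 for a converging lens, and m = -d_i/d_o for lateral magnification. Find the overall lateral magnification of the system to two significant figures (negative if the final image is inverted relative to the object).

-0.20

First lens: d_i1 = 1/(1/17.5 - 1/66) = 23.814 cm.
m_1 = -(23.814)/66 = -0.3608.
Object distance for lens 2: d_o2 = 47 - 23.814 = 23.186 cm.
Second lens: d_i2 = 1/(1/(-29.5) - 1/(23.186)) = -12.982 cm.
m_2 = -(-12.982)/(23.186) = 0.5599.
Overall magnification: m = m_1 m_2 = -0.2020.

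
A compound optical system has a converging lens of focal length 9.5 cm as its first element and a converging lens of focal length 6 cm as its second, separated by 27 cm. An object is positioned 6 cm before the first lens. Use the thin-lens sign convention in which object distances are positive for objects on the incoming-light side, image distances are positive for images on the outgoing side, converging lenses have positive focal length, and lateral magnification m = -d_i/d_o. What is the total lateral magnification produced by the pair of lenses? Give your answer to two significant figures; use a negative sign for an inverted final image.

-0.44

First lens: d_i1 = 1/(1/9.5 - 1/6) = -16.286 cm.
m_1 = -(-16.286)/6 = 2.7143.
The intermediate image is virtual, 16.286 cm to the left of lens 1, so d_o2 = L - d_i1 = 27 - (-16.286) = 43.286 cm.
Second lens: d_i2 = 1/(1/6 - 1/(43.286)) = 6.966 cm.
m_2 = -(6.966)/(43.286) = -0.1609.
Total m = m_1 x m_2 = (2.7143)(-0.1609) = -0.4368.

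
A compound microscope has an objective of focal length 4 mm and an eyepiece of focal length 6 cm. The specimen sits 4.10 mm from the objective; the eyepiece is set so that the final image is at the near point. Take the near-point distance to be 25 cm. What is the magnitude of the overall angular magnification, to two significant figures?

Convert to cm: f_obj = 4 mm = 0.4 cm; d_o = 4.10 mm = 0.41 cm.
Objective: 1/d_i = 1/f_obj - 1/d_o = 1/0.4 - 1/0.41 = 0.06098 cm^-1, so d_i = 16.400 cm.
m_obj = -d_i/d_o = -16.400/0.41 = -40.000.
Eyepiece angular magnification (image at near point): M_eye = 1 + D/f_e = 1 + 25/6 = 5.167.
Overall M = m_obj x M_eye = (-40.000)(5.167) = -206.67.
|M| = 206.67.

210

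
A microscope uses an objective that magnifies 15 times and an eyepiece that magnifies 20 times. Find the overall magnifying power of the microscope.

300

The overall magnification of a compound microscope is the product of the objective and eyepiece magnifications:
M = M_obj x M_eye = 15 x 20 = 300.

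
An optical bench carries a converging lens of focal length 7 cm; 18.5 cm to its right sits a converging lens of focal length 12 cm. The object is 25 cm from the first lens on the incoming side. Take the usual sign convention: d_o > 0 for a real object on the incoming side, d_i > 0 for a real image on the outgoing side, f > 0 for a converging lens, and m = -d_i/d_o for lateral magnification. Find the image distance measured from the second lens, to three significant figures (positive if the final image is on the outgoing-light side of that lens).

-32.7 cm

First lens: d_i1 = 1/(1/7 - 1/25) = 9.722 cm.
The intermediate image is 9.722 cm to the right of lens 1, so d_o2 = L - d_i1 = 18.5 - 9.722 = 8.778 cm.
Second lens: d_i2 = 1/(1/12 - 1/(8.778)) = -32.690 cm.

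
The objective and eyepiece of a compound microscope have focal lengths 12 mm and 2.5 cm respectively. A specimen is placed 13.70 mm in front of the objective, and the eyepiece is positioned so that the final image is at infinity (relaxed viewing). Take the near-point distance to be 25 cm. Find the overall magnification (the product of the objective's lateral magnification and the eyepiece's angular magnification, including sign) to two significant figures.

-71

Convert to cm: f_obj = 12 mm = 1.2 cm; d_o = 13.70 mm = 1.37 cm.
Objective: 1/d_i = 1/f_obj - 1/d_o = 1/1.2 - 1/1.37 = 0.10341 cm^-1, so d_i = 9.671 cm.
m_obj = -d_i/d_o = -9.671/1.37 = -7.059.
Eyepiece angular magnification (image at infinity): M_eye = D/f_e = 25/2.5 = 10.000.
Overall M = m_obj x M_eye = (-7.059)(10.000) = -70.59.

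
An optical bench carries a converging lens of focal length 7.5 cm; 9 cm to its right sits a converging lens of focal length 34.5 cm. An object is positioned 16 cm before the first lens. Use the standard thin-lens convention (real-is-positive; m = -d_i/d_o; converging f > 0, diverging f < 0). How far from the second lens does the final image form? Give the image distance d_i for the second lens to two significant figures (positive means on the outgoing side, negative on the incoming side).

4.5 cm

Applying the thin-lens equation to the first lens, 1/7.5 = 1/16 + 1/d_i1, which gives d_i1 = 14.118 cm.
This image would form 14.118 cm past lens 1, i.e. 5.118 cm beyond lens 2, so it is a virtual object for lens 2: d_o2 = 9 - 14.118 = -5.118 cm.
Applying the thin-lens equation again with f_2 = 34.5 cm and d_o2 = -5.118 cm gives d_i2 = 4.457 cm.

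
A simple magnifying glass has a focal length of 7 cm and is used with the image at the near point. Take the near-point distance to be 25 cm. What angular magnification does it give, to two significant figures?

M = 1 + D/f = 1 + 25/7 = 4.571.

4.6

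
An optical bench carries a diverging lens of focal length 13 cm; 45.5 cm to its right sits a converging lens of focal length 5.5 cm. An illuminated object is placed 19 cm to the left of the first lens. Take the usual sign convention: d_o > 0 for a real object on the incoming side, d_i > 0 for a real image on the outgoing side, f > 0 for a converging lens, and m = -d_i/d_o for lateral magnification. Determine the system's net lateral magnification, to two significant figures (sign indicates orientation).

Applying the thin-lens equation to the first lens, 1/(-13) = 1/19 + 1/d_i1, which gives d_i1 = -7.719 cm.
Its lateral magnification is m_1 = -d_i1/d_o1 = -(-7.719)/19 = 0.4062.
With d_i1 < 0 the first image is virtual and lies on the object side; the object distance for lens 2 is d_o2 = 45.5 - (-7.719) = 53.219 cm.
Applying the thin-lens equation again with f_2 = 5.5 cm and d_o2 = 53.219 cm gives d_i2 = 6.134 cm.
m_2 = -(6.134)/(53.219) = -0.1153.
Overall magnification: m = m_1 m_2 = -0.0468.

-0.047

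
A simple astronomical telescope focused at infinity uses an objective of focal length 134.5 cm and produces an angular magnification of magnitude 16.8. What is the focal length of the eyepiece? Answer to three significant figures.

|M| = f_obj/f_eye, so f_eye = f_obj/|M| = 134.5/16.8 = 8.006 cm.

8.01 cm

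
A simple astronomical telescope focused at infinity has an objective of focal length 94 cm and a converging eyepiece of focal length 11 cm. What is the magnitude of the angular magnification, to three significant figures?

|M| = f_obj/|f_eye| = 94/11 = 8.545.

8.55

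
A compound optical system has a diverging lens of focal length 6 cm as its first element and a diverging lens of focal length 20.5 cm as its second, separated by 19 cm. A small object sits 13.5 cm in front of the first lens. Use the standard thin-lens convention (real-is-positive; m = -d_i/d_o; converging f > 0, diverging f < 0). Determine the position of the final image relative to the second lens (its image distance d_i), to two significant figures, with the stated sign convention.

First lens: d_i1 = 1/(1/(-6) - 1/13.5) = -4.154 cm.
The intermediate image is virtual, 4.154 cm to the left of lens 1, so d_o2 = L - d_i1 = 19 - (-4.154) = 23.154 cm.
Second lens: d_i2 = 1/(1/(-20.5) - 1/(23.154)) = -10.873 cm.

-11 cm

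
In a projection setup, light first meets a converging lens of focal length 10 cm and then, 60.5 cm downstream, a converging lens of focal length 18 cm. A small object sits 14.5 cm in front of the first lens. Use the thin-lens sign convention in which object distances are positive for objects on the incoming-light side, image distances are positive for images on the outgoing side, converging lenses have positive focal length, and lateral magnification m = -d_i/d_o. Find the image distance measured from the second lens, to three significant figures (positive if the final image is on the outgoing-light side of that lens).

Applying the thin-lens equation to the first lens, 1/10 = 1/14.5 + 1/d_i1, which gives d_i1 = 32.222 cm.
That image sits 28.278 cm in front of the second lens, so d_o2 = 28.278 cm.
Applying the thin-lens equation again with f_2 = 18 cm and d_o2 = 28.278 cm gives d_i2 = 49.524 cm.

49.5 cm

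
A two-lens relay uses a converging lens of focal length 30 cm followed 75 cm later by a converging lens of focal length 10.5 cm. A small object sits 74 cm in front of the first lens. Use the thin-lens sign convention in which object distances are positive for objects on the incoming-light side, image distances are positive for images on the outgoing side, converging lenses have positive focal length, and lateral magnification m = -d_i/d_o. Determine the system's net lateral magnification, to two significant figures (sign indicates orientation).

Applying the thin-lens equation to the first lens, 1/30 = 1/74 + 1/d_i1, which gives d_i1 = 50.455 cm.
Its lateral magnification is m_1 = -d_i1/d_o1 = -(50.455)/74 = -0.6818.
Object distance for lens 2: d_o2 = 75 - 50.455 = 24.545 cm.
Applying the thin-lens equation again with f_2 = 10.5 cm and d_o2 = 24.545 cm gives d_i2 = 18.350 cm.
m_2 = -(18.350)/(24.545) = -0.7476.
Overall magnification: m = m_1 m_2 = 0.5097.

0.51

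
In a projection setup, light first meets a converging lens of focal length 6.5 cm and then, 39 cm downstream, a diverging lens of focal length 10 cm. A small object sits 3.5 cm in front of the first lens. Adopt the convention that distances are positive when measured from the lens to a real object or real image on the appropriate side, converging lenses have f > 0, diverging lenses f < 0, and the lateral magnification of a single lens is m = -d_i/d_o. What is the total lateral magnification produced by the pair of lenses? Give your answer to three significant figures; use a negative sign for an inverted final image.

First lens: d_i1 = 1/(1/6.5 - 1/3.5) = -7.583 cm.
m_1 = -(-7.583)/3.5 = 2.1667.
The intermediate image is virtual, 7.583 cm to the left of lens 1, so d_o2 = L - d_i1 = 39 - (-7.583) = 46.583 cm.
Second lens: d_i2 = 1/(1/(-10) - 1/(46.583)) = -8.233 cm.
m_2 = -(-8.233)/(46.583) = 0.1767.
The system's lateral magnification is m_1 m_2 = (2.1667)(0.1767) = 0.3829.

0.383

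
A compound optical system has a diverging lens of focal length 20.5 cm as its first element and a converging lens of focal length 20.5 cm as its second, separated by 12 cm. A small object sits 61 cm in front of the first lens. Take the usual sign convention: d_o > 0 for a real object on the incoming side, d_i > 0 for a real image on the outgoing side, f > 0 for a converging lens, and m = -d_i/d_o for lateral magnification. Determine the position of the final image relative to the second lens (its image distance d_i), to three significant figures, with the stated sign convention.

81.9 cm

Applying the thin-lens equation to the first lens, 1/(-20.5) = 1/61 + 1/d_i1, which gives d_i1 = -15.344 cm.
The intermediate image is virtual, 15.344 cm to the left of lens 1, so d_o2 = L - d_i1 = 12 - (-15.344) = 27.344 cm.
Applying the thin-lens equation again with f_2 = 20.5 cm and d_o2 = 27.344 cm gives d_i2 = 81.908 cm.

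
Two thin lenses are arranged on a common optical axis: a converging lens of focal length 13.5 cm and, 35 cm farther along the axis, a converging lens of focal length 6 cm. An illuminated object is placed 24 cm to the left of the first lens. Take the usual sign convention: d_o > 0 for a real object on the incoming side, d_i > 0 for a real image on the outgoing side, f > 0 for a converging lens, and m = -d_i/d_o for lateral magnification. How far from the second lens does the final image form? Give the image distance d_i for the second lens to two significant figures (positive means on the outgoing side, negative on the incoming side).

-13 cm

Lens 1: 1/d_i1 = 1/f_1 - 1/d_o1 = 1/13.5 - 1/24 = 0.03241 cm^-1, so d_i1 = 30.857 cm.
That image sits 4.143 cm in front of the second lens, so d_o2 = 4.143 cm.
Lens 2: 1/d_i2 = 1/f_2 - 1/d_o2 = 1/6 - 1/(4.143) = -0.07471 cm^-1, so d_i2 = -13.385 cm.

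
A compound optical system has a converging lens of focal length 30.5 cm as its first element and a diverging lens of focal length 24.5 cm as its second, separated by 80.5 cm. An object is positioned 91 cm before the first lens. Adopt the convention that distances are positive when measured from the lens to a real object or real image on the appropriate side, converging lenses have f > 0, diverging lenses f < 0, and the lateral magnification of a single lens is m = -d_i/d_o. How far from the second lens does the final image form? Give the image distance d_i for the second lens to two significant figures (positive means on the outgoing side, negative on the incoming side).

Lens 1: 1/d_i1 = 1/f_1 - 1/d_o1 = 1/30.5 - 1/91 = 0.02180 cm^-1, so d_i1 = 45.876 cm.
Object distance for lens 2: d_o2 = 80.5 - 45.876 = 34.624 cm.
Lens 2: 1/d_i2 = 1/f_2 - 1/d_o2 = 1/(-24.5) - 1/(34.624) = -0.06970 cm^-1, so d_i2 = -14.348 cm.

-14 cm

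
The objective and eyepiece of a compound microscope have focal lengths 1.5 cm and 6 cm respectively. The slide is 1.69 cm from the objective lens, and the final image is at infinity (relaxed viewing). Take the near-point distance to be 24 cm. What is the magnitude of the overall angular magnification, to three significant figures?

31.6

Objective: 1/d_i = 1/f_obj - 1/d_o = 1/1.5 - 1/1.69 = 0.07495 cm^-1, so d_i = 13.342 cm.
m_obj = -d_i/d_o = -13.342/1.69 = -7.895.
Eyepiece angular magnification (image at infinity): M_eye = D/f_e = 24/6 = 4.000.
Overall M = m_obj x M_eye = (-7.895)(4.000) = -31.58.
|M| = 31.58.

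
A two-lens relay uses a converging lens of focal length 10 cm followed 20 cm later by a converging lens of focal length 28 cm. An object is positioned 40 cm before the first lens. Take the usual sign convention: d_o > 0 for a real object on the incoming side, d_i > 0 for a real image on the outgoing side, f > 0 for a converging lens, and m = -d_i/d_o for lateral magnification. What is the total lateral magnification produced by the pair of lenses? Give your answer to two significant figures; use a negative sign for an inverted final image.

Applying the thin-lens equation to the first lens, 1/10 = 1/40 + 1/d_i1, which gives d_i1 = 13.333 cm.
Its lateral magnification is m_1 = -d_i1/d_o1 = -(13.333)/40 = -0.3333.
That image sits 6.667 cm in front of the second lens, so d_o2 = 6.667 cm.
Applying the thin-lens equation again with f_2 = 28 cm and d_o2 = 6.667 cm gives d_i2 = -8.750 cm.
m_2 = -(-8.750)/(6.667) = 1.3125.
Total m = m_1 x m_2 = (-0.3333)(1.3125) = -0.4375.

-0.44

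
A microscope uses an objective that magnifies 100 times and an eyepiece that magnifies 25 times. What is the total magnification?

2500

The overall magnification of a compound microscope is the product of the objective and eyepiece magnifications:
M = M_obj x M_eye = 100 x 25 = 2500.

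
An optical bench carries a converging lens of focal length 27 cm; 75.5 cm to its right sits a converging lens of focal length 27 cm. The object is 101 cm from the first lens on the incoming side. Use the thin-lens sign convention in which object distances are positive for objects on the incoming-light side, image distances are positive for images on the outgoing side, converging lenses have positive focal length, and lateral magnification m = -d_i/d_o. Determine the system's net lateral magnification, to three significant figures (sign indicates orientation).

Lens 1: 1/d_i1 = 1/f_1 - 1/d_o1 = 1/27 - 1/101 = 0.02714 cm^-1, so d_i1 = 36.851 cm.
m_1 = -(36.851)/101 = -0.3649.
That image sits 38.649 cm in front of the second lens, so d_o2 = 38.649 cm.
Lens 2: 1/d_i2 = 1/f_2 - 1/d_o2 = 1/27 - 1/(38.649) = 0.01116 cm^-1, so d_i2 = 89.582 cm.
m_2 = -(89.582)/(38.649) = -2.3179.
Overall magnification: m = m_1 m_2 = 0.8457.

0.846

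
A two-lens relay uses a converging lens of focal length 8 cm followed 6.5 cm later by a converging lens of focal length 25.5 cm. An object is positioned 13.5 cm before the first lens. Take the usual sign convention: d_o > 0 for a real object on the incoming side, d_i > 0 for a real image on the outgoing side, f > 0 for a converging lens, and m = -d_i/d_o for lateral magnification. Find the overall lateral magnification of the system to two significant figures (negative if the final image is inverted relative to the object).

-0.96

First lens: d_i1 = 1/(1/8 - 1/13.5) = 19.636 cm.
m_1 = -(19.636)/13.5 = -1.4545.
This image would form 19.636 cm past lens 1, i.e. 13.136 cm beyond lens 2, so it is a virtual object for lens 2: d_o2 = 6.5 - 19.636 = -13.136 cm.
Second lens: d_i2 = 1/(1/25.5 - 1/(-13.136)) = 8.670 cm.
m_2 = -(8.670)/(-13.136) = 0.6600.
Total m = m_1 x m_2 = (-1.4545)(0.6600) = -0.9600.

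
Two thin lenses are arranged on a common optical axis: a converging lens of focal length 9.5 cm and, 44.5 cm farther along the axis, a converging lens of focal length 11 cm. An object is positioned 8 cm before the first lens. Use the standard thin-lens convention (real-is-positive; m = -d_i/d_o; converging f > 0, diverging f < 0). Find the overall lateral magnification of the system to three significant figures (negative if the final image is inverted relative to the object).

Applying the thin-lens equation to the first lens, 1/9.5 = 1/8 + 1/d_i1, which gives d_i1 = -50.667 cm.
Its lateral magnification is m_1 = -d_i1/d_o1 = -(-50.667)/8 = 6.3333.
With d_i1 < 0 the first image is virtual and lies on the object side; the object distance for lens 2 is d_o2 = 44.5 - (-50.667) = 95.167 cm.
Applying the thin-lens equation again with f_2 = 11 cm and d_o2 = 95.167 cm gives d_i2 = 12.438 cm.
m_2 = -(12.438)/(95.167) = -0.1307.
Overall magnification: m = m_1 m_2 = -0.8277.

-0.828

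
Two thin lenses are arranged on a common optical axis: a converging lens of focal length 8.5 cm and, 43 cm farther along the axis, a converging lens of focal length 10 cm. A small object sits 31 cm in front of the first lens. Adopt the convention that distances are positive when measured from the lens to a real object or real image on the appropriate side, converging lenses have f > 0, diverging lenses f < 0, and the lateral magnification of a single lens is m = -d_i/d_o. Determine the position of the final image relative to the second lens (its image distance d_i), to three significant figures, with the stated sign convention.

14.7 cm

Applying the thin-lens equation to the first lens, 1/8.5 = 1/31 + 1/d_i1, which gives d_i1 = 11.711 cm.
Object distance for lens 2: d_o2 = 43 - 11.711 = 31.289 cm.
Applying the thin-lens equation again with f_2 = 10 cm and d_o2 = 31.289 cm gives d_i2 = 14.697 cm.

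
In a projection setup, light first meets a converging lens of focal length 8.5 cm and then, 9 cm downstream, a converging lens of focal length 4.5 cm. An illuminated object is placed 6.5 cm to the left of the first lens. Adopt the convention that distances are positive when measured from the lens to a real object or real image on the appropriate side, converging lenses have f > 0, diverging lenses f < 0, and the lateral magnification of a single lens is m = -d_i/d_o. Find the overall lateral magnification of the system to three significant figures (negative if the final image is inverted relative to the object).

Lens 1: 1/d_i1 = 1/f_1 - 1/d_o1 = 1/8.5 - 1/6.5 = -0.03620 cm^-1, so d_i1 = -27.625 cm.
m_1 = -(-27.625)/6.5 = 4.2500.
With d_i1 < 0 the first image is virtual and lies on the object side; the object distance for lens 2 is d_o2 = 9 - (-27.625) = 36.625 cm.
Lens 2: 1/d_i2 = 1/f_2 - 1/d_o2 = 1/4.5 - 1/(36.625) = 0.19492 cm^-1, so d_i2 = 5.130 cm.
m_2 = -(5.130)/(36.625) = -0.1401.
Total m = m_1 x m_2 = (4.2500)(-0.1401) = -0.5953.

-0.595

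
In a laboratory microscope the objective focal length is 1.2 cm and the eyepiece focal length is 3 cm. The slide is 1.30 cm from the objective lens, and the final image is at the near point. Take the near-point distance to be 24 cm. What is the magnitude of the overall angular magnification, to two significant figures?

110

Objective: 1/d_i = 1/f_obj - 1/d_o = 1/1.2 - 1/1.30 = 0.06410 cm^-1, so d_i = 15.600 cm.
m_obj = -d_i/d_o = -15.600/1.30 = -12.000.
Eyepiece angular magnification (image at near point): M_eye = 1 + D/f_e = 1 + 24/3 = 9.000.
Overall M = m_obj x M_eye = (-12.000)(9.000) = -108.00.
|M| = 108.00.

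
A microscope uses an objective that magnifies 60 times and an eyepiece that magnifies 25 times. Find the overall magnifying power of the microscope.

1500

The overall magnification of a compound microscope is the product of the objective and eyepiece magnifications:
M = M_obj x M_eye = 60 x 25 = 1500.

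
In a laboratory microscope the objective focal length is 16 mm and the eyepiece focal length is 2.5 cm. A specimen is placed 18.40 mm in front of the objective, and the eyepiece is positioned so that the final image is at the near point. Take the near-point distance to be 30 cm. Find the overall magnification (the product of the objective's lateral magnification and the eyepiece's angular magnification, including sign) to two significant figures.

-87

Convert to cm: f_obj = 16 mm = 1.6 cm; d_o = 18.40 mm = 1.84 cm.
Objective: 1/d_i = 1/f_obj - 1/d_o = 1/1.6 - 1/1.84 = 0.08152 cm^-1, so d_i = 12.267 cm.
m_obj = -d_i/d_o = -12.267/1.84 = -6.667.
Eyepiece angular magnification (image at near point): M_eye = 1 + D/f_e = 1 + 30/2.5 = 13.000.
Overall M = m_obj x M_eye = (-6.667)(13.000) = -86.67.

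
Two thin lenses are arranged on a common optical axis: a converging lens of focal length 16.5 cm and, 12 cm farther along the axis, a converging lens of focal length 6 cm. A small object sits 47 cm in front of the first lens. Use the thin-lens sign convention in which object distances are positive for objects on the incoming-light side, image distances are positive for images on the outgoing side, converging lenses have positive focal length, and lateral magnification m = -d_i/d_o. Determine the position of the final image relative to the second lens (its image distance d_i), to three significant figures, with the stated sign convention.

4.15 cm

First lens: d_i1 = 1/(1/16.5 - 1/47) = 25.426 cm.
This image would form 25.426 cm past lens 1, i.e. 13.426 cm beyond lens 2, so it is a virtual object for lens 2: d_o2 = 12 - 25.426 = -13.426 cm.
Second lens: d_i2 = 1/(1/6 - 1/(-13.426)) = 4.147 cm.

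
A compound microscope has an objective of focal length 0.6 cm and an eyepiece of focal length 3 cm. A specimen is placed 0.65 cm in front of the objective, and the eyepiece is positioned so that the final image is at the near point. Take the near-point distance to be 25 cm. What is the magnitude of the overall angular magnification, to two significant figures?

110

Objective: 1/d_i = 1/f_obj - 1/d_o = 1/0.6 - 1/0.65 = 0.12821 cm^-1, so d_i = 7.800 cm.
m_obj = -d_i/d_o = -7.800/0.65 = -12.000.
Eyepiece angular magnification (image at near point): M_eye = 1 + D/f_e = 1 + 25/3 = 9.333.
Overall M = m_obj x M_eye = (-12.000)(9.333) = -112.00.
|M| = 112.00.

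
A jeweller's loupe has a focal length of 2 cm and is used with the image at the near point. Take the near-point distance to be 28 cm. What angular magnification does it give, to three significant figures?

M = 1 + D/f = 1 + 28/2 = 15.000.

15.0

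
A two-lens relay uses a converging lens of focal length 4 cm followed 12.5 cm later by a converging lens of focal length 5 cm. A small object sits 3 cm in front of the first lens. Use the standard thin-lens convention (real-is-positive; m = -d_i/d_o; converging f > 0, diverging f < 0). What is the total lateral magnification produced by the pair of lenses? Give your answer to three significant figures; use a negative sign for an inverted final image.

Lens 1: 1/d_i1 = 1/f_1 - 1/d_o1 = 1/4 - 1/3 = -0.08333 cm^-1, so d_i1 = -12.000 cm.
m_1 = -(-12.000)/3 = 4.0000.
With d_i1 < 0 the first image is virtual and lies on the object side; the object distance for lens 2 is d_o2 = 12.5 - (-12.000) = 24.500 cm.
Lens 2: 1/d_i2 = 1/f_2 - 1/d_o2 = 1/5 - 1/(24.500) = 0.15918 cm^-1, so d_i2 = 6.282 cm.
m_2 = -(6.282)/(24.500) = -0.2564.
Overall magnification: m = m_1 m_2 = -1.0256.

-1.03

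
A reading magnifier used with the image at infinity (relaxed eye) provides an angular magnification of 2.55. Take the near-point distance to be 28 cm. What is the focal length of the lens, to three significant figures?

For the image at infinity, M = D/f.
f = D/M = 28/2.55 = 10.980 cm.

11.0 cm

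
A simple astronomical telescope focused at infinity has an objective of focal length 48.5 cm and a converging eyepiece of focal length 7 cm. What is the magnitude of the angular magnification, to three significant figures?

6.93

|M| = f_obj/|f_eye| = 48.5/7 = 6.929.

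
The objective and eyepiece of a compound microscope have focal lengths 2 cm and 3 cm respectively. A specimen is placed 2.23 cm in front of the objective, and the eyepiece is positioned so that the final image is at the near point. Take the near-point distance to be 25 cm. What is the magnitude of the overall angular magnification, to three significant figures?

81.2

Objective: 1/d_i = 1/f_obj - 1/d_o = 1/2 - 1/2.23 = 0.05157 cm^-1, so d_i = 19.391 cm.
m_obj = -d_i/d_o = -19.391/2.23 = -8.696.
Eyepiece angular magnification (image at near point): M_eye = 1 + D/f_e = 1 + 25/3 = 9.333.
Overall M = m_obj x M_eye = (-8.696)(9.333) = -81.16.
|M| = 81.16.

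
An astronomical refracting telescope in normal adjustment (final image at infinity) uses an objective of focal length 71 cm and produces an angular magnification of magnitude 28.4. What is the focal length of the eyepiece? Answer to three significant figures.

|M| = f_obj/f_eye, so f_eye = f_obj/|M| = 71/28.4 = 2.500 cm.

2.50 cm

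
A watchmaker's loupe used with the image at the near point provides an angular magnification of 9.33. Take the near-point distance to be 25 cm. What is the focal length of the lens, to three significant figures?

For the image at the near point, M = 1 + D/f.
f = D/(M - 1) = 25/(9.33 - 1) = 3.001 cm.

3.00 cm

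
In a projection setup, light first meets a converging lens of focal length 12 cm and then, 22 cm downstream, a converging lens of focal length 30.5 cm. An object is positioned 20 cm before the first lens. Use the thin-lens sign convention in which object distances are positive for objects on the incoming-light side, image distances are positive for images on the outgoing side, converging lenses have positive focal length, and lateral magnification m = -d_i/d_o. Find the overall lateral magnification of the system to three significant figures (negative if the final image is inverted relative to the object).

Lens 1: 1/d_i1 = 1/f_1 - 1/d_o1 = 1/12 - 1/20 = 0.03333 cm^-1, so d_i1 = 30.000 cm.
m_1 = -(30.000)/20 = -1.5000.
This image would form 30.000 cm past lens 1, i.e. 8.000 cm beyond lens 2, so it is a virtual object for lens 2: d_o2 = 22 - 30.000 = -8.000 cm.
Lens 2: 1/d_i2 = 1/f_2 - 1/d_o2 = 1/30.5 - 1/(-8.000) = 0.15779 cm^-1, so d_i2 = 6.338 cm.
m_2 = -(6.338)/(-8.000) = 0.7922.
Total m = m_1 x m_2 = (-1.5000)(0.7922) = -1.1883.

-1.19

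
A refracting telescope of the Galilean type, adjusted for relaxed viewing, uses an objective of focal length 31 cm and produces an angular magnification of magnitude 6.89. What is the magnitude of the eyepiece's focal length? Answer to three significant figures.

|M| = f_obj/|f_eye|, so |f_eye| = f_obj/|M| = 31/6.89 = 4.499 cm.
(The eyepiece is diverging, so its signed focal length is -4.499 cm.)

4.50 cm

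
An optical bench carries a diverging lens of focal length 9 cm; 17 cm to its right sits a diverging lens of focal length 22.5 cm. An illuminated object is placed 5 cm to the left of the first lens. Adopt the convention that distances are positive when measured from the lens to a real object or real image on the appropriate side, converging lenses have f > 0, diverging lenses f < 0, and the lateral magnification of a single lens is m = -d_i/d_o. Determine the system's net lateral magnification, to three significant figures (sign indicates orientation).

0.339

Lens 1: 1/d_i1 = 1/f_1 - 1/d_o1 = 1/(-9) - 1/5 = -0.31111 cm^-1, so d_i1 = -3.214 cm.
m_1 = -(-3.214)/5 = 0.6429.
With d_i1 < 0 the first image is virtual and lies on the object side; the object distance for lens 2 is d_o2 = 17 - (-3.214) = 20.214 cm.
Lens 2: 1/d_i2 = 1/f_2 - 1/d_o2 = 1/(-22.5) - 1/(20.214) = -0.09391 cm^-1, so d_i2 = -10.648 cm.
m_2 = -(-10.648)/(20.214) = 0.5268.
The system's lateral magnification is m_1 m_2 = (0.6429)(0.5268) = 0.3386.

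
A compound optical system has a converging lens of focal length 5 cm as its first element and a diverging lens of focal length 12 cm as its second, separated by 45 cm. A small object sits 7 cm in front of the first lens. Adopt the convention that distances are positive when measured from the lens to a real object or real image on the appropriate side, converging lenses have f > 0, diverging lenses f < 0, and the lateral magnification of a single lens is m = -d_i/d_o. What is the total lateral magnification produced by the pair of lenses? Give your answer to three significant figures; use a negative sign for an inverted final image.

-0.759

First lens: d_i1 = 1/(1/5 - 1/7) = 17.500 cm.
m_1 = -(17.500)/7 = -2.5000.
That image sits 27.500 cm in front of the second lens, so d_o2 = 27.500 cm.
Second lens: d_i2 = 1/(1/(-12) - 1/(27.500)) = -8.354 cm.
m_2 = -(-8.354)/(27.500) = 0.3038.
The system's lateral magnification is m_1 m_2 = (-2.5000)(0.3038) = -0.7595.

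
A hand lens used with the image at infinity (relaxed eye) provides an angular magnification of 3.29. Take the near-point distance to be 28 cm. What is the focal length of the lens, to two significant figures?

For the image at infinity, M = D/f.
f = D/M = 28/3.29 = 8.511 cm.

8.5 cm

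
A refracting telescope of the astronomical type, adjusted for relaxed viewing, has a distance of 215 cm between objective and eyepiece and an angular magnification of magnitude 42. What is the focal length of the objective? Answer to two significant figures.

In normal adjustment the tube length equals f_obj + f_eye and |M| = f_obj/f_eye.
So f_obj = 42 f_eye and 42 f_eye + f_eye = 215 cm, giving f_eye = 215/43 = 5.000 cm and f_obj = 210.000 cm.

210 cm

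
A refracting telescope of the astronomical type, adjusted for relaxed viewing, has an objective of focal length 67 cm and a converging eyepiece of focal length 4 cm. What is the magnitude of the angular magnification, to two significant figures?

17

|M| = f_obj/|f_eye| = 67/4 = 16.750.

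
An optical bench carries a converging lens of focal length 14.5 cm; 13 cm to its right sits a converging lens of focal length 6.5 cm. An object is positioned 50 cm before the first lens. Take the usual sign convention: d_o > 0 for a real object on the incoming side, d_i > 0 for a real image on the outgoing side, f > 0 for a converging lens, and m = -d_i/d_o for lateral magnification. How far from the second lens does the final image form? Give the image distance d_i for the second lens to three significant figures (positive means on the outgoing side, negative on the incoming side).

3.47 cm

First lens: d_i1 = 1/(1/14.5 - 1/50) = 20.423 cm.
This image would form 20.423 cm past lens 1, i.e. 7.423 cm beyond lens 2, so it is a virtual object for lens 2: d_o2 = 13 - 20.423 = -7.423 cm.
Second lens: d_i2 = 1/(1/6.5 - 1/(-7.423)) = 3.465 cm.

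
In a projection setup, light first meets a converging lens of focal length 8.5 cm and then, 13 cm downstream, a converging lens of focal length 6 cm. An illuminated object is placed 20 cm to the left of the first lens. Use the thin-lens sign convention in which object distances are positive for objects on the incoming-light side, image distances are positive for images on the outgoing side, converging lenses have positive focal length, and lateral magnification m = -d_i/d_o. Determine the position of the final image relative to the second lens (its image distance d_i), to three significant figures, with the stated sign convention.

Applying the thin-lens equation to the first lens, 1/8.5 = 1/20 + 1/d_i1, which gives d_i1 = 14.783 cm.
This image would form 14.783 cm past lens 1, i.e. 1.783 cm beyond lens 2, so it is a virtual object for lens 2: d_o2 = 13 - 14.783 = -1.783 cm.
Applying the thin-lens equation again with f_2 = 6 cm and d_o2 = -1.783 cm gives d_i2 = 1.374 cm.

1.37 cm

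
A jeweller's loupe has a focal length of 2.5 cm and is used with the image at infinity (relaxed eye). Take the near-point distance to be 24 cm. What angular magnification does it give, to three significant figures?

9.60

M = D/f = 24/2.5 = 9.600.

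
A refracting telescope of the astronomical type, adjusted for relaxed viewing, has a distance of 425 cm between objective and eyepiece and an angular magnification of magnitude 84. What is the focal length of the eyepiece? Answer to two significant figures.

In normal adjustment the tube length equals f_obj + f_eye and |M| = f_obj/f_eye.
So f_obj = 84 f_eye and 84 f_eye + f_eye = 425 cm, giving f_eye = 425/85 = 5.000 cm and f_obj = 420.000 cm.

5.0 cm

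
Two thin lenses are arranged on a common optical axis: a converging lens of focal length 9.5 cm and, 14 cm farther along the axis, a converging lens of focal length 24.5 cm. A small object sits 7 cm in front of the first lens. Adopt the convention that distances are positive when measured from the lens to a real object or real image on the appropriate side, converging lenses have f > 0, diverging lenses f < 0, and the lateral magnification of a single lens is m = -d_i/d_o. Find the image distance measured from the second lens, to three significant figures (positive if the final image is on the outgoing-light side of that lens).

Applying the thin-lens equation to the first lens, 1/9.5 = 1/7 + 1/d_i1, which gives d_i1 = -26.600 cm.
The intermediate image is virtual, 26.600 cm to the left of lens 1, so d_o2 = L - d_i1 = 14 - (-26.600) = 40.600 cm.
Applying the thin-lens equation again with f_2 = 24.5 cm and d_o2 = 40.600 cm gives d_i2 = 61.783 cm.

61.8 cm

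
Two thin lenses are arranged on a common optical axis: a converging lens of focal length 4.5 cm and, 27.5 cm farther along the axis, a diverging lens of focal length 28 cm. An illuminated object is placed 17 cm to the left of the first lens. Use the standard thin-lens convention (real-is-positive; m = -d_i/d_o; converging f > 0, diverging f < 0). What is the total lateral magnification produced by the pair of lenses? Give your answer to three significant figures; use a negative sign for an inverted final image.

First lens: d_i1 = 1/(1/4.5 - 1/17) = 6.120 cm.
m_1 = -(6.120)/17 = -0.3600.
Object distance for lens 2: d_o2 = 27.5 - 6.120 = 21.380 cm.
Second lens: d_i2 = 1/(1/(-28) - 1/(21.380)) = -12.123 cm.
m_2 = -(-12.123)/(21.380) = 0.5670.
Overall magnification: m = m_1 m_2 = -0.2041.

-0.204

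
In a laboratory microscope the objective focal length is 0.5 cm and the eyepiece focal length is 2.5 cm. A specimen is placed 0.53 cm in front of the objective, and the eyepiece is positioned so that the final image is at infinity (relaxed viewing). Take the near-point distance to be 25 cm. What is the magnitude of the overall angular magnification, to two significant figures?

Objective: 1/d_i = 1/f_obj - 1/d_o = 1/0.5 - 1/0.53 = 0.11321 cm^-1, so d_i = 8.833 cm.
m_obj = -d_i/d_o = -8.833/0.53 = -16.667.
Eyepiece angular magnification (image at infinity): M_eye = D/f_e = 25/2.5 = 10.000.
Overall M = m_obj x M_eye = (-16.667)(10.000) = -166.67.
|M| = 166.67.

170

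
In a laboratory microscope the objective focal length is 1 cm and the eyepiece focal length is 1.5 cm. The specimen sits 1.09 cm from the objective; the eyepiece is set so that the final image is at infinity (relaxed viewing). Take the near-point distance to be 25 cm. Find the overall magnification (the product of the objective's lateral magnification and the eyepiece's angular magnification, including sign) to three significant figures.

Objective: 1/d_i = 1/f_obj - 1/d_o = 1/1 - 1/1.09 = 0.08257 cm^-1, so d_i = 12.111 cm.
m_obj = -d_i/d_o = -12.111/1.09 = -11.111.
Eyepiece angular magnification (image at infinity): M_eye = D/f_e = 25/1.5 = 16.667.
Overall M = m_obj x M_eye = (-11.111)(16.667) = -185.19.

-185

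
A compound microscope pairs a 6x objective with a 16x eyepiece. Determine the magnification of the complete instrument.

96

The overall magnification of a compound microscope is the product of the objective and eyepiece magnifications:
M = M_obj x M_eye = 6 x 16 = 96.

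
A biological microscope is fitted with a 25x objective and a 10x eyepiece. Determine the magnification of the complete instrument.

The overall magnification of a compound microscope is the product of the objective and eyepiece magnifications:
M = M_obj x M_eye = 25 x 10 = 250.

250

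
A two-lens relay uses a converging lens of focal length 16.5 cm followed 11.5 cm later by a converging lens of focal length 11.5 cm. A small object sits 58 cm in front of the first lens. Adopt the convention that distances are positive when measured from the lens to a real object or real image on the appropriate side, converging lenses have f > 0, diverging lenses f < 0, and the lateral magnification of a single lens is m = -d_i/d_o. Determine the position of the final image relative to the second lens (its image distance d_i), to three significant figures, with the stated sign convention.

First lens: d_i1 = 1/(1/16.5 - 1/58) = 23.060 cm.
This image would form 23.060 cm past lens 1, i.e. 11.560 cm beyond lens 2, so it is a virtual object for lens 2: d_o2 = 11.5 - 23.060 = -11.560 cm.
Second lens: d_i2 = 1/(1/11.5 - 1/(-11.560)) = 5.765 cm.

5.77 cm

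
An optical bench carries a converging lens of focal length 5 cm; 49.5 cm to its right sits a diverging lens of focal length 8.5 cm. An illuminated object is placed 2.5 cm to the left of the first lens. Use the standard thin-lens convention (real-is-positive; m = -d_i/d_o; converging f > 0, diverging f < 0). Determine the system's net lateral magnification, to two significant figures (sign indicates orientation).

0.27

Applying the thin-lens equation to the first lens, 1/5 = 1/2.5 + 1/d_i1, which gives d_i1 = -5.000 cm.
Its lateral magnification is m_1 = -d_i1/d_o1 = -(-5.000)/2.5 = 2.0000.
The intermediate image is virtual, 5.000 cm to the left of lens 1, so d_o2 = L - d_i1 = 49.5 - (-5.000) = 54.500 cm.
Applying the thin-lens equation again with f_2 = -8.5 cm and d_o2 = 54.500 cm gives d_i2 = -7.353 cm.
m_2 = -(-7.353)/(54.500) = 0.1349.
Overall magnification: m = m_1 m_2 = 0.2698.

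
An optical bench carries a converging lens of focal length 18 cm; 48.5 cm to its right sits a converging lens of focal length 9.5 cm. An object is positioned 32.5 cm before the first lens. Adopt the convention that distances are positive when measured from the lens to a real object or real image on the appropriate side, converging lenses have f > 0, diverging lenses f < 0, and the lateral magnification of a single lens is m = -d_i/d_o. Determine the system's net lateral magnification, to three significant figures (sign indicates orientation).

Applying the thin-lens equation to the first lens, 1/18 = 1/32.5 + 1/d_i1, which gives d_i1 = 40.345 cm.
Its lateral magnification is m_1 = -d_i1/d_o1 = -(40.345)/32.5 = -1.2414.
Object distance for lens 2: d_o2 = 48.5 - 40.345 = 8.155 cm.
Applying the thin-lens equation again with f_2 = 9.5 cm and d_o2 = 8.155 cm gives d_i2 = -57.609 cm.
m_2 = -(-57.609)/(8.155) = 7.0641.
The system's lateral magnification is m_1 m_2 = (-1.2414)(7.0641) = -8.7692.

-8.77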